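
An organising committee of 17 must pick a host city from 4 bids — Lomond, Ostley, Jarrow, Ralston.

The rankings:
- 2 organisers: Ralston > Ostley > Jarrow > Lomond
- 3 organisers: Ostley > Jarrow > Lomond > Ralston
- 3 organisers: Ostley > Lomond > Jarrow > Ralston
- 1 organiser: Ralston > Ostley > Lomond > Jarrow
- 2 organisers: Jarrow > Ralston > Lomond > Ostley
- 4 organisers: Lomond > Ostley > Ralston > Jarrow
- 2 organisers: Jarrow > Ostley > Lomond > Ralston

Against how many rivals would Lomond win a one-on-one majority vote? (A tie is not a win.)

Lomond against each rival (17 organisers):
Lomond vs Ostley: Ostley, 11–6.
Lomond–Jarrow: Jarrow 9–8.
Lomond–Ralston: Lomond 12–5.
Lomond beats Ralston; loses to Ostley, Jarrow — 1 pairwise win.

1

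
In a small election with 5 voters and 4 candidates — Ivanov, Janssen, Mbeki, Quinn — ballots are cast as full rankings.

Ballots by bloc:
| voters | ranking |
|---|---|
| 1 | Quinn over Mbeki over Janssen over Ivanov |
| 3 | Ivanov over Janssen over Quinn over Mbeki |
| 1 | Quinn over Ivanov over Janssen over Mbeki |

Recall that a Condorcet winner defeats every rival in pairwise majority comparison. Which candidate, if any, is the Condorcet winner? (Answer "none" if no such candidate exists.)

Ivanov

Pairwise majorities:
Ivanov vs Janssen: Ivanov, 4–1.
Ivanov vs Mbeki: Ivanov, 4–1.
Ivanov vs Quinn: Ivanov wins 3–2.
Janssen vs Mbeki: Janssen wins 4–1.
Janssen–Quinn: Janssen 3–2.
Mbeki vs Quinn: Quinn, 5–0.
Ivanov beats each of Janssen, Mbeki, Quinn — Ivanov is the Condorcet winner.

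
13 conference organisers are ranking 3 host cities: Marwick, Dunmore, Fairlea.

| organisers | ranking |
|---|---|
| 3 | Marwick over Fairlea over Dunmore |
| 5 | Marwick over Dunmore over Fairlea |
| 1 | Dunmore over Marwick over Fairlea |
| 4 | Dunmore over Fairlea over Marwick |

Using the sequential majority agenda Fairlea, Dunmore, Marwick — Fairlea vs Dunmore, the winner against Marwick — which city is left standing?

Round 1: Fairlea vs Dunmore — 3–10, Dunmore advances.
Round 2: Dunmore vs Marwick — 5–8, Marwick advances.
Marwick survives the agenda.

Marwick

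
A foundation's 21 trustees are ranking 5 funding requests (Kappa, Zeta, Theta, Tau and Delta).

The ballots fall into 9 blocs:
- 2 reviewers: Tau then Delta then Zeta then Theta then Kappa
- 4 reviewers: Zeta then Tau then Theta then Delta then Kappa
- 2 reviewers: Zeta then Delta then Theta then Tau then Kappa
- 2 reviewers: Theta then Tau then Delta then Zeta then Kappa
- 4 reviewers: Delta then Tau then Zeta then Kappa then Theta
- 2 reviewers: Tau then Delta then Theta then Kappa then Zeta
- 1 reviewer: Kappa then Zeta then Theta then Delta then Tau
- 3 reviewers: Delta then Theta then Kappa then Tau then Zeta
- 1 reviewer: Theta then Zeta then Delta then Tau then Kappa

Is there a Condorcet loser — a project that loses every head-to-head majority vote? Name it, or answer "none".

Head-to-head results (21 reviewers):
Kappa vs Zeta: Kappa is ranked higher on 2+1+3 = 6 ballots, Zeta on 15. Zeta wins 15–6.
Kappa vs Theta: 4+1 = 5 for Kappa, 16 for Theta — Theta by 16–5.
Kappa vs Tau: 4 to 17, Tau.
Kappa vs Delta: Kappa preferred on 1 ballot; Delta wins 20–1.
Zeta vs Theta: Zeta wins 13–8.
Zeta vs Tau: 4+2+1+1 = 8 for Zeta, 13 for Tau — Tau by 13–8.
Zeta vs Delta: Zeta is ranked higher on 4+2+1+1 = 8 ballots, Delta on 13. Delta wins 13–8.
Theta vs Tau: 9 to 12, Tau.
Theta vs Delta: 8 to 13, Delta.
Tau vs Delta: Delta, 11–10.
Kappa is beaten in every head-to-head and is the Condorcet loser.

Kappa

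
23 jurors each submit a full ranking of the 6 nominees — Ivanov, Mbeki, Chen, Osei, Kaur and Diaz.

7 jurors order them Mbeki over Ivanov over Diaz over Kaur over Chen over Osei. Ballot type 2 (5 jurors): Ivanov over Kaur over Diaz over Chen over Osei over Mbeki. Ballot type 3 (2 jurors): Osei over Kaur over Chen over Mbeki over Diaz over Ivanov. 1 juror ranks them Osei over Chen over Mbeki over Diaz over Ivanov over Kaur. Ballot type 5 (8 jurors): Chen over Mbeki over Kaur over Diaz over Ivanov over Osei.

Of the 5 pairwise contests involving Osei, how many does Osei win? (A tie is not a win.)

Osei against each rival (23 jurors):
Osei vs Ivanov: 3 to 20, Ivanov.
Osei vs Mbeki: 8 to 15, Mbeki.
Osei–Chen: Chen 20–3.
Osei vs Kaur: 2+1 = 3 for Osei, 20 for Kaur — Kaur by 20–3.
Osei vs Diaz: 3 to 20, Diaz.
Osei beats no one; loses to Ivanov, Mbeki, Chen, Kaur, Diaz — 0 pairwise wins.

0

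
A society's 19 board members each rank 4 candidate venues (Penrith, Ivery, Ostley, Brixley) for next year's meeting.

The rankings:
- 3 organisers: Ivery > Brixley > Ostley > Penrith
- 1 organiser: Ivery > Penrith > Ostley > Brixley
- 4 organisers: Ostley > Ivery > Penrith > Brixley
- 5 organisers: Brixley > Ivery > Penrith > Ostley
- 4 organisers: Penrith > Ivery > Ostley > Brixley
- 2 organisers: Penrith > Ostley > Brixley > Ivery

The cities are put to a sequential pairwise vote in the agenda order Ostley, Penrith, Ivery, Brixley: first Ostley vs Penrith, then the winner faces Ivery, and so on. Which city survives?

Round 1: Ostley vs Penrith — 7–12, Penrith advances.
Round 2: Penrith vs Ivery — 6–13, Ivery advances.
Round 3: Ivery vs Brixley — 12–7, Ivery advances.
Ivery survives the agenda.

Ivery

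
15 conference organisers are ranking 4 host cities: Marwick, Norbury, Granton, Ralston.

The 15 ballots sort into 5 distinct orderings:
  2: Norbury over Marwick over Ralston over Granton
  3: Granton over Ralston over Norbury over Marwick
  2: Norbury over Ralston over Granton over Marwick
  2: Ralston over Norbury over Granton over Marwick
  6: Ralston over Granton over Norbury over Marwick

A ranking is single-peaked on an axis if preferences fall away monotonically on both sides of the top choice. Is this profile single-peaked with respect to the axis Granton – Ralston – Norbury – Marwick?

yes

Axis positions: Granton=1, Ralston=2, Norbury=3, Marwick=4.
Bloc 1 (peak Norbury at position 3): ranking walks positions 3-4-2-1, expanding outward from the peak — single-peaked.
Bloc 2 (peak Granton at position 1): ranking walks positions 1-2-3-4, expanding outward from the peak — single-peaked.
Bloc 3 (peak Norbury at position 3): ranking walks positions 3-2-1-4, expanding outward from the peak — single-peaked.
Bloc 4 (peak Ralston at position 2): ranking walks positions 2-3-1-4, expanding outward from the peak — single-peaked.
Bloc 5 (peak Ralston at position 2): ranking walks positions 2-1-3-4, expanding outward from the peak — single-peaked.
Every ranking is single-peaked on this axis.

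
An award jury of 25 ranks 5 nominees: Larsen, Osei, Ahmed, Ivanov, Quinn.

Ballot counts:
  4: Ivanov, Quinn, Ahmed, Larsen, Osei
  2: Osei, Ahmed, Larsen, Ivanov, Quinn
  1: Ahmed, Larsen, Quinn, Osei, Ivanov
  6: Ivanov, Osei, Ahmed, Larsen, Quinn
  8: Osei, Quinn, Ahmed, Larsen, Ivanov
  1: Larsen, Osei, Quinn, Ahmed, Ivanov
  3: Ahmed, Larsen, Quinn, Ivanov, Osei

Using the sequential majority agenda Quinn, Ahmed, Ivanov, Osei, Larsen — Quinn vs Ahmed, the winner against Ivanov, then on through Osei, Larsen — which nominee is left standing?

Round 1: Quinn vs Ahmed — 13–12, Quinn advances.
Round 2: Quinn vs Ivanov — 13–12, Quinn advances.
Round 3: Quinn vs Osei — 8–17, Osei advances.
Round 4: Osei vs Larsen — 16–9, Osei advances.
The agenda winner is Osei.

Osei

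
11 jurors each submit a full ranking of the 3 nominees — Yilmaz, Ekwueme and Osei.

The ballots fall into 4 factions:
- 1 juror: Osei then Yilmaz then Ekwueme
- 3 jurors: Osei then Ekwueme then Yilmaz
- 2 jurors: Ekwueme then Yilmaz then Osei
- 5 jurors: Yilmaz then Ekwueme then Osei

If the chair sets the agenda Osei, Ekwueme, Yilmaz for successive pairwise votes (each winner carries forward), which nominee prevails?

Yilmaz

Round 1: Osei vs Ekwueme — 4–7, Ekwueme advances.
Round 2: Ekwueme vs Yilmaz — 5–6, Yilmaz advances.
Yilmaz survives the agenda.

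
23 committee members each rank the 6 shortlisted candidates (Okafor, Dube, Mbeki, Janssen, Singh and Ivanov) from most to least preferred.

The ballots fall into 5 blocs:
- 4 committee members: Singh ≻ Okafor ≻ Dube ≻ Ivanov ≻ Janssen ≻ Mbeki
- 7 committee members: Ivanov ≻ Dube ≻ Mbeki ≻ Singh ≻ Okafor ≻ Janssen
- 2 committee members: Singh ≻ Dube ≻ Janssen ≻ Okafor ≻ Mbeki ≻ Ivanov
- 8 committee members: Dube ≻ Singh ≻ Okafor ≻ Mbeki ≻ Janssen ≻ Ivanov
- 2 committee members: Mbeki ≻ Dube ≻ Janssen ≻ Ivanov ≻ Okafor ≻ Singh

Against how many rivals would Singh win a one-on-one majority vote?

4

Singh against each rival (23 committee members):
Singh vs Okafor: Singh is ranked higher on 4+7+2+8 = 21 ballots, Okafor on 2. Singh wins 21–2.
Singh–Dube: Dube 17–6.
Singh–Mbeki: Singh 14–9.
Singh vs Janssen: Singh preferred on 4+7+2+8 = 21 ballots; Singh wins 21–2.
Singh vs Ivanov: 4+2+8 = 14 for Singh, 9 for Ivanov — Singh by 14–9.
Singh beats Okafor, Mbeki, Janssen, Ivanov; loses to Dube — 4 pairwise wins.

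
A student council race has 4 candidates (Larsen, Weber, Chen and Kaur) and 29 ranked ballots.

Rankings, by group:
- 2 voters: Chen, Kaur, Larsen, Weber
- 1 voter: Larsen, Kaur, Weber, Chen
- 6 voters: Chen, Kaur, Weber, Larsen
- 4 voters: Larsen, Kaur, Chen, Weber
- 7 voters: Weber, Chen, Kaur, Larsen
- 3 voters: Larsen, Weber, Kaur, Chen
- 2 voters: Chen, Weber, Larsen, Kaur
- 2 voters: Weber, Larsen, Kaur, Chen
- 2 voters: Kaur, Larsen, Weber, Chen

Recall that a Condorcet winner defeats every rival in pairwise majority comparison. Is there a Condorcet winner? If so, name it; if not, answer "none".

Pairwise majorities:
Larsen vs Weber: Larsen preferred on 2+1+4+3+2 = 12 ballots; Weber wins 17–12.
Larsen–Chen: Chen 17–12.
Larsen vs Kaur: 1+4+3+2+2 = 12 for Larsen, 17 for Kaur — Kaur by 17–12.
Weber vs Chen: Weber preferred on 1+7+3+2+2 = 15 ballots; Weber wins 15–14.
Weber vs Kaur: Kaur, 15–14.
Chen vs Kaur: Chen wins 17–12.
Every candidate loses at least once (Larsen loses to Weber; Weber loses to Kaur; Chen loses to Weber; Kaur loses to Chen). The majority relation contains the cycle Weber beats Chen beats Kaur beats Weber, so there is no Condorcet winner.

none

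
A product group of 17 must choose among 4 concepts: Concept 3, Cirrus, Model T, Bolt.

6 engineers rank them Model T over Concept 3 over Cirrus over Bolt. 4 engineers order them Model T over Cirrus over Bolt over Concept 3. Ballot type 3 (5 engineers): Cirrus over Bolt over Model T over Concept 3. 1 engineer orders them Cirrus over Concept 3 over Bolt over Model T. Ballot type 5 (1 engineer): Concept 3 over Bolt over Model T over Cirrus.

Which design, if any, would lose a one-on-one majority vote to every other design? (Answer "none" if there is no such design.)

Concept 3

Head-to-head results (17 engineers):
Concept 3 vs Cirrus: 7 to 10, Cirrus.
Concept 3–Model T: Model T 15–2.
Concept 3 vs Bolt: Concept 3 is ranked higher on 6+1+1 = 8 ballots, Bolt on 9. Bolt wins 9–8.
Cirrus vs Model T: 5+1 = 6 for Cirrus, 11 for Model T — Model T by 11–6.
Cirrus vs Bolt: Cirrus, 16–1.
Model T vs Bolt: Model T preferred on 6+4 = 10 ballots; Model T wins 10–7.
Concept 3 loses to every other design — it is the Condorcet loser.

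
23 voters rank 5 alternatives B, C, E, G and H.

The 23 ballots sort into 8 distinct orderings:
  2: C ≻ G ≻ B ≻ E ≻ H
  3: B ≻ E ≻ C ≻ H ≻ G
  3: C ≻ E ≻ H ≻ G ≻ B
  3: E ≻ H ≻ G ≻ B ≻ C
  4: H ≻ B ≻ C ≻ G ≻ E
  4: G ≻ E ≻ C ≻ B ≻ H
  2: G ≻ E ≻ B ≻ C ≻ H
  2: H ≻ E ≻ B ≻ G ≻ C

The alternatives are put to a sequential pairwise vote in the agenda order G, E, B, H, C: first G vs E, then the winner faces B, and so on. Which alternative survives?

Round 1: G vs E — 12–11, G advances.
Round 2: G vs B — 14–9, G advances.
Round 3: G vs H — 8–15, H advances.
Round 4: H vs C — 9–14, C advances.
The agenda winner is C.

C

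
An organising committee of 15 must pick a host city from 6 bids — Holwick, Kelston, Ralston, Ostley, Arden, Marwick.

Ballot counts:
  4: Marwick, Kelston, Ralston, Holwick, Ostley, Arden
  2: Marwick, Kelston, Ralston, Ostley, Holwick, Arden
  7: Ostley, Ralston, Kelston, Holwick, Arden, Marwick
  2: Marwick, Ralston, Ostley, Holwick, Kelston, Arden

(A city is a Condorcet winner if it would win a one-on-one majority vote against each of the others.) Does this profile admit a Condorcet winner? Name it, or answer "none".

Marwick

Pairwise majorities:
Holwick vs Kelston: Kelston, 13–2.
Holwick–Ralston: Ralston 15–0.
Holwick vs Ostley: Ostley, 11–4.
Holwick vs Arden: Holwick, 15–0.
Holwick vs Marwick: Marwick wins 8–7.
Kelston vs Ralston: Ralston, 9–6.
Kelston vs Ostley: Ostley, 9–6.
Kelston vs Arden: Kelston, 15–0.
Kelston vs Marwick: Marwick, 8–7.
Ralston–Ostley: Ralston 8–7.
Ralston vs Arden: Ralston wins 15–0.
Ralston vs Marwick: Marwick wins 8–7.
Ostley vs Arden: Ostley, 15–0.
Ostley–Marwick: Marwick 8–7.
Arden vs Marwick: Marwick, 8–7.
Only Marwick has no losses; Marwick is the Condorcet winner.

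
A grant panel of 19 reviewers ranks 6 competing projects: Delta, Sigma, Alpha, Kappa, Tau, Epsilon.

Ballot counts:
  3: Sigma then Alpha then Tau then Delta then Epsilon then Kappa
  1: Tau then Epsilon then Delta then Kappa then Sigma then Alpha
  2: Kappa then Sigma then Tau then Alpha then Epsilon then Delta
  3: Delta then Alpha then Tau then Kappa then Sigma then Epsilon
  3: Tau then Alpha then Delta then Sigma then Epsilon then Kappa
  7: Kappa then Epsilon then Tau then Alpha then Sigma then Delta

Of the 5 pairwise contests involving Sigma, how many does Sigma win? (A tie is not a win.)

2

Sigma against each rival (19 reviewers):
Sigma vs Delta: 12 to 7, Sigma.
Sigma vs Alpha: Alpha wins 13–6.
Sigma–Kappa: Kappa 13–6.
Sigma vs Tau: Tau, 14–5.
Sigma–Epsilon: Sigma 11–8.
Sigma beats Delta, Epsilon; loses to Alpha, Kappa, Tau — 2 pairwise wins.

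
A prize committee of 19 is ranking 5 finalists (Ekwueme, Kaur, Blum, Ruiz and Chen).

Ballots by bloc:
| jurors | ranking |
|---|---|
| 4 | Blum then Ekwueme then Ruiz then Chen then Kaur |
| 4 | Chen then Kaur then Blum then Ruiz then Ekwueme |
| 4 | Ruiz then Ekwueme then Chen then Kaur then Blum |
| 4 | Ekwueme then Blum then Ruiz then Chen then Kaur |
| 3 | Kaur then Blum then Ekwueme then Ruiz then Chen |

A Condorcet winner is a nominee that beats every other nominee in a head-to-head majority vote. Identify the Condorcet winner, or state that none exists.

none

Pairwise majorities:
Ekwueme–Kaur: Ekwueme 12–7.
Ekwueme–Blum: Blum 11–8.
Ekwueme vs Ruiz: Ekwueme wins 11–8.
Ekwueme vs Chen: Ekwueme, 15–4.
Kaur–Blum: Kaur 11–8.
Kaur–Ruiz: Ruiz 12–7.
Kaur–Chen: Chen 16–3.
Blum vs Ruiz: Blum wins 15–4.
Blum–Chen: Blum 11–8.
Ruiz vs Chen: Ruiz, 15–4.
Each nominee drops at least one matchup (Ekwueme loses to Blum; Kaur loses to Ekwueme; Blum loses to Kaur; Ruiz loses to Ekwueme; Chen loses to Ekwueme); the cycle Ekwueme → Kaur → Blum → Ekwueme rules out a Condorcet winner.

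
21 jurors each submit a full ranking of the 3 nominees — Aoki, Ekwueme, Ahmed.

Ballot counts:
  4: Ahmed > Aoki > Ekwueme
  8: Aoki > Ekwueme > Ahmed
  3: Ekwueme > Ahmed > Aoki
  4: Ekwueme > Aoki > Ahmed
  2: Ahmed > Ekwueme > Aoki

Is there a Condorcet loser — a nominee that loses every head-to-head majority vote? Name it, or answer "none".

Pairwise majorities:
Aoki vs Ekwueme: Aoki is ranked higher on 4+8 = 12 ballots, Ekwueme on 9. Aoki wins 12–9.
Aoki vs Ahmed: Aoki preferred on 8+4 = 12 ballots; Aoki wins 12–9.
Ekwueme vs Ahmed: 15 to 6, Ekwueme.
Ahmed loses to every other nominee — it is the Condorcet loser.

Ahmed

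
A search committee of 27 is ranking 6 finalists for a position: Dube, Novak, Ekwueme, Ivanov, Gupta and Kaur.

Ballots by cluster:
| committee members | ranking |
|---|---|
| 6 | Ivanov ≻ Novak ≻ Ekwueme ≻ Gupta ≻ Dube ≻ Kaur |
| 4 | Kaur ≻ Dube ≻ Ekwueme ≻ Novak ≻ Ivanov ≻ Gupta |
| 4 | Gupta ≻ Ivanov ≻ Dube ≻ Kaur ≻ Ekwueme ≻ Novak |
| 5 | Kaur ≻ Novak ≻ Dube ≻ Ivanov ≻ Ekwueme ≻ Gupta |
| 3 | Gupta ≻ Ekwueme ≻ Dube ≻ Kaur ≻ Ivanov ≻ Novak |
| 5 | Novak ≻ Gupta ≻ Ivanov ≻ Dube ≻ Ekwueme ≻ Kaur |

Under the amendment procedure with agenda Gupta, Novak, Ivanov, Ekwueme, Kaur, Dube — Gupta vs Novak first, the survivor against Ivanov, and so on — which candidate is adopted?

Dube

Round 1: Gupta vs Novak — 7–20, Novak advances.
Round 2: Novak vs Ivanov — 14–13, Novak advances.
Round 3: Novak vs Ekwueme — 16–11, Novak advances.
Round 4: Novak vs Kaur — 11–16, Kaur advances.
Round 5: Kaur vs Dube — 9–18, Dube advances.
The agenda winner is Dube.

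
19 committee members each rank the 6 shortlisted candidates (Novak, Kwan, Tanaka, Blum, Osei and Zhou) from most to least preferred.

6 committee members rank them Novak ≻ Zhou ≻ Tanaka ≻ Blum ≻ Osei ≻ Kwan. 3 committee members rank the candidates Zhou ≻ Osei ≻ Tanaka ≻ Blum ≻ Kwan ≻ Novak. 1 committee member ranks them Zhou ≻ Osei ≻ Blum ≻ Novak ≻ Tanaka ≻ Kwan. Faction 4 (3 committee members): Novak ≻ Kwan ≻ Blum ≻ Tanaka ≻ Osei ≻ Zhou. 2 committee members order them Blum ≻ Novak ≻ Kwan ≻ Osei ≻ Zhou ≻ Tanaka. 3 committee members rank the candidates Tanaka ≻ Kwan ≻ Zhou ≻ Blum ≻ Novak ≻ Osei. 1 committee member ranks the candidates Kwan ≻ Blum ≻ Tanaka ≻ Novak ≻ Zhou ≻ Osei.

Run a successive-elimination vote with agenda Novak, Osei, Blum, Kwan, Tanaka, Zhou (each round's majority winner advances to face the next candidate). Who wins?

Round 1: Novak vs Osei — 15–4, Novak advances.
Round 2: Novak vs Blum — 9–10, Blum advances.
Round 3: Blum vs Kwan — 12–7, Blum advances.
Round 4: Blum vs Tanaka — 7–12, Tanaka advances.
Round 5: Tanaka vs Zhou — 7–12, Zhou advances.
The agenda winner is Zhou.

Zhou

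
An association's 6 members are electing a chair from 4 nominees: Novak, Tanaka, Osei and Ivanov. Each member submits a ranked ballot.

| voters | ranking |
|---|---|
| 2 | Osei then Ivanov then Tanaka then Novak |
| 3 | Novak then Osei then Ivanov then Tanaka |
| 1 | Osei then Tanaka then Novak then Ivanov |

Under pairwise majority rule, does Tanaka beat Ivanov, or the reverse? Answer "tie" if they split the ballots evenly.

Ivanov

Ballots ranking Tanaka above Ivanov: 1.
Ballots ranking Ivanov above Tanaka: 6 − 1 = 5.
Ivanov wins the head-to-head 5–1.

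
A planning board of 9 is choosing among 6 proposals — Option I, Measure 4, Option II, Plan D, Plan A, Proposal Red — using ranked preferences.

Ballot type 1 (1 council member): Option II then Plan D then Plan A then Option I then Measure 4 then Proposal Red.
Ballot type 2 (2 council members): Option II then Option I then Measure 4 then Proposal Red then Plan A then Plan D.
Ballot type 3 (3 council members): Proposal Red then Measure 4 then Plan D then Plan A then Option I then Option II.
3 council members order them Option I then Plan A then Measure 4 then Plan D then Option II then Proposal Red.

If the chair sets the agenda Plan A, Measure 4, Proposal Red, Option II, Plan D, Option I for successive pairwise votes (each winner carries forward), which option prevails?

Option I

Round 1: Plan A vs Measure 4 — 4–5, Measure 4 advances.
Round 2: Measure 4 vs Proposal Red — 6–3, Measure 4 advances.
Round 3: Measure 4 vs Option II — 6–3, Measure 4 advances.
Round 4: Measure 4 vs Plan D — 8–1, Measure 4 advances.
Round 5: Measure 4 vs Option I — 3–6, Option I advances.
Option I survives the agenda.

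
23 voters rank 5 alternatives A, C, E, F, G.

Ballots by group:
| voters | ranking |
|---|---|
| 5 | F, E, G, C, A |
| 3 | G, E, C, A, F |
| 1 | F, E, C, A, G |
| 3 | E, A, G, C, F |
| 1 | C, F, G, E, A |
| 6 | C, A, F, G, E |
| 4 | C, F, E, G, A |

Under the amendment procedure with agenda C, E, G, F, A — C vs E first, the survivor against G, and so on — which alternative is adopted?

Round 1: C vs E — 11–12, E advances.
Round 2: E vs G — 13–10, E advances.
Round 3: E vs F — 6–17, F advances.
Round 4: F vs A — 11–12, A advances.
The agenda winner is A.

A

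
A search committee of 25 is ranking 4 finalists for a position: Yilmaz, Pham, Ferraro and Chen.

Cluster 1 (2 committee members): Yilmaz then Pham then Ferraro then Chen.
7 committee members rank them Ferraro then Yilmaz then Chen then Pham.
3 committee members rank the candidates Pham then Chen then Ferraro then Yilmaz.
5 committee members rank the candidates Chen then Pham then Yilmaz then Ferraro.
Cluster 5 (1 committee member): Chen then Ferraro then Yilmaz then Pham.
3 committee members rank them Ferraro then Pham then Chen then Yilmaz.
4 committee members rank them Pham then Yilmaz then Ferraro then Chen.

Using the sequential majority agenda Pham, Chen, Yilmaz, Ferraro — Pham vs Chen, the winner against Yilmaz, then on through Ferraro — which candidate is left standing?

Round 1: Pham vs Chen — 12–13, Chen advances.
Round 2: Chen vs Yilmaz — 12–13, Yilmaz advances.
Round 3: Yilmaz vs Ferraro — 11–14, Ferraro advances.
Ferraro survives the agenda.

Ferraro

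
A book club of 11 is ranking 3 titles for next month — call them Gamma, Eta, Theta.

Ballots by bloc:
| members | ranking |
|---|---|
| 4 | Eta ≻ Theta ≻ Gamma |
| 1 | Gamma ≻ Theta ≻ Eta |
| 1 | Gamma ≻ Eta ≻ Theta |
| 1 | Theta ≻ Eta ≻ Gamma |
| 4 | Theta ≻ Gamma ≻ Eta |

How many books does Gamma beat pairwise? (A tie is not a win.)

1

Gamma against each rival (11 members):
Gamma vs Eta: 1+1+4 = 6 for Gamma, 5 for Eta — Gamma by 6–5.
Gamma vs Theta: Theta wins 9–2.
Gamma beats Eta; loses to Theta — 1 pairwise win.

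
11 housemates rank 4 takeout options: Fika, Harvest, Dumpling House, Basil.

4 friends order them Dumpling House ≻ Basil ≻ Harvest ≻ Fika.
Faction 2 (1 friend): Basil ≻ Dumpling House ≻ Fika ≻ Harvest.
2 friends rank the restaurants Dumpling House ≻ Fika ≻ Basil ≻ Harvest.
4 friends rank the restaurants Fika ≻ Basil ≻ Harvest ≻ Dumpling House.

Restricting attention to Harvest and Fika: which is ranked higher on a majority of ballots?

Ballots ranking Harvest above Fika: 4.
Ballots ranking Fika above Harvest: 11 − 4 = 7.
Fika wins the head-to-head 7–4.

Fika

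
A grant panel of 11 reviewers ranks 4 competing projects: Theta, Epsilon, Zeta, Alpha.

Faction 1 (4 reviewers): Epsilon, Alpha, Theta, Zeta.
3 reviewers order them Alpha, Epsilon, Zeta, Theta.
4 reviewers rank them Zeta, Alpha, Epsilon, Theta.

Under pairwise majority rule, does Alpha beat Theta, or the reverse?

Alpha

Ballots ranking Alpha above Theta: 4 + 3 + 4 = 11.
Ballots ranking Theta above Alpha: 11 − 11 = 0.
Alpha wins the head-to-head 11–0.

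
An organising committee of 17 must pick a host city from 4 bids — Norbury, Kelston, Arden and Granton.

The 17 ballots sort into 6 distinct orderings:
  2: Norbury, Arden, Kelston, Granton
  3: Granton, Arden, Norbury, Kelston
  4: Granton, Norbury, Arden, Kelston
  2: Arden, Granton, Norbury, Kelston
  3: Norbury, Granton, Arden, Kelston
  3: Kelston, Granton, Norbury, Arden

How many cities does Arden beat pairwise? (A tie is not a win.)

Arden against each rival (17 organisers):
Arden vs Norbury: Arden preferred on 3+2 = 5 ballots; Norbury wins 12–5.
Arden vs Kelston: 2+3+4+2+3 = 14 for Arden, 3 for Kelston — Arden by 14–3.
Arden vs Granton: Arden is ranked higher on 2+2 = 4 ballots, Granton on 13. Granton wins 13–4.
Arden beats Kelston; loses to Norbury, Granton — 1 pairwise win.

1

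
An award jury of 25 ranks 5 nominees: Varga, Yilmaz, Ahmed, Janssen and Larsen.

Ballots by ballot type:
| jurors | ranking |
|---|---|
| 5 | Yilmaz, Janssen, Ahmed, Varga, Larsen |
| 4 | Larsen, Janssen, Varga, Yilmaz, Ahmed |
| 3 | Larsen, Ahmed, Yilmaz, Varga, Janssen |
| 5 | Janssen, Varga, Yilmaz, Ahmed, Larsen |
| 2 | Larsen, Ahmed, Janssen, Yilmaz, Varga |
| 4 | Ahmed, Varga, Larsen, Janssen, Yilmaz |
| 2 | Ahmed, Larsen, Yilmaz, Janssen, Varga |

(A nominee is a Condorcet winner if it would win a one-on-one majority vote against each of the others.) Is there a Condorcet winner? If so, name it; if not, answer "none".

Check each pair by majority over 25 ballots:
Varga vs Yilmaz: Varga preferred on 4+5+4 = 13 ballots; Varga wins 13–12.
Varga vs Ahmed: Varga is ranked higher on 4+5 = 9 ballots, Ahmed on 16. Ahmed wins 16–9.
Varga vs Janssen: Varga is ranked higher on 3+4 = 7 ballots, Janssen on 18. Janssen wins 18–7.
Varga vs Larsen: Varga preferred on 5+5+4 = 14 ballots; Varga wins 14–11.
Yilmaz vs Ahmed: Yilmaz preferred on 5+4+5 = 14 ballots; Yilmaz wins 14–11.
Yilmaz vs Janssen: Yilmaz preferred on 5+3+2 = 10 ballots; Janssen wins 15–10.
Yilmaz vs Larsen: 10 to 15, Larsen.
Ahmed vs Janssen: 3+2+4+2 = 11 for Ahmed, 14 for Janssen — Janssen by 14–11.
Ahmed vs Larsen: 5+5+4+2 = 16 for Ahmed, 9 for Larsen — Ahmed by 16–9.
Janssen vs Larsen: 10 to 15, Larsen.
Every nominee loses at least once (Varga loses to Ahmed; Yilmaz loses to Varga; Ahmed loses to Yilmaz; Janssen loses to Larsen; Larsen loses to Varga). The majority relation contains the cycle Varga beats Yilmaz beats Ahmed beats Varga, so there is no Condorcet winner.

none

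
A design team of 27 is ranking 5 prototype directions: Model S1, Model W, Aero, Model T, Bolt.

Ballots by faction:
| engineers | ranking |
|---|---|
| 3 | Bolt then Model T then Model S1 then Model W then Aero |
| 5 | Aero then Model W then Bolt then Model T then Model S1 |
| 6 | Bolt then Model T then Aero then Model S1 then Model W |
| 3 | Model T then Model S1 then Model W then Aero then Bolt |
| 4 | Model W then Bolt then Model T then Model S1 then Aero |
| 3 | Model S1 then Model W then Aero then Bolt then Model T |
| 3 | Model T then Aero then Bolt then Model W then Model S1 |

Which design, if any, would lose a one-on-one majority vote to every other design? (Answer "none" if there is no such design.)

Head-to-head results (27 engineers):
Model S1 vs Model W: Model S1 is ranked higher on 3+6+3+3 = 15 ballots, Model W on 12. Model S1 wins 15–12.
Model S1 vs Aero: 3+3+4+3 = 13 for Model S1, 14 for Aero — Aero by 14–13.
Model S1 vs Model T: Model S1 preferred on 3 ballots; Model T wins 24–3.
Model S1–Bolt: Bolt 21–6.
Model W vs Aero: Model W preferred on 3+3+4+3 = 13 ballots; Aero wins 14–13.
Model W–Model T: Model T 15–12.
Model W vs Bolt: 5+3+4+3 = 15 for Model W, 12 for Bolt — Model W by 15–12.
Aero vs Model T: Model T wins 19–8.
Aero vs Bolt: Aero is ranked higher on 5+3+3+3 = 14 ballots, Bolt on 13. Aero wins 14–13.
Model T vs Bolt: Bolt wins 21–6.
Each design has at least one pairwise win (Model S1 beats Model W; Model W beats Bolt; Aero beats Model S1; Model T beats Model S1; Bolt beats Model S1) — no Condorcet loser.

none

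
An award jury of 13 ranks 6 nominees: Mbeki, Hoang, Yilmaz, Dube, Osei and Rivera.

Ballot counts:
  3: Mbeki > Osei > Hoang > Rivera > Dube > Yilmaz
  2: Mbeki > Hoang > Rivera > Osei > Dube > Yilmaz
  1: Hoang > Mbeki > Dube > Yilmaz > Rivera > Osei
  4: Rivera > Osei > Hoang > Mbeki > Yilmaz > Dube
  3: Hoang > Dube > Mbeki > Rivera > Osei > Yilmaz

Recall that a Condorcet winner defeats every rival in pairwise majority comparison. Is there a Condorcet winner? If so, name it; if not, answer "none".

none

Head-to-head results (13 jurors):
Mbeki vs Hoang: Mbeki is ranked higher on 3+2 = 5 ballots, Hoang on 8. Hoang wins 8–5.
Mbeki vs Yilmaz: Mbeki is ranked higher on 3+2+1+4+3 = 13 ballots, Yilmaz on 0. Mbeki wins 13–0.
Mbeki vs Dube: Mbeki is ranked higher on 3+2+1+4 = 10 ballots, Dube on 3. Mbeki wins 10–3.
Mbeki vs Osei: 9 to 4, Mbeki.
Mbeki vs Rivera: 3+2+1+3 = 9 for Mbeki, 4 for Rivera — Mbeki by 9–4.
Hoang vs Yilmaz: 3+2+1+4+3 = 13 for Hoang, 0 for Yilmaz — Hoang by 13–0.
Hoang vs Dube: Hoang preferred on 3+2+1+4+3 = 13 ballots; Hoang wins 13–0.
Hoang vs Osei: 6 to 7, Osei.
Hoang vs Rivera: 3+2+1+3 = 9 for Hoang, 4 for Rivera — Hoang by 9–4.
Yilmaz vs Dube: 4 to 9, Dube.
Yilmaz vs Osei: Yilmaz preferred on 1 ballot; Osei wins 12–1.
Yilmaz vs Rivera: Yilmaz is ranked higher on 1 ballot, Rivera on 12. Rivera wins 12–1.
Dube vs Osei: Dube is ranked higher on 1+3 = 4 ballots, Osei on 9. Osei wins 9–4.
Dube vs Rivera: Dube preferred on 1+3 = 4 ballots; Rivera wins 9–4.
Osei vs Rivera: 3 for Osei, 10 for Rivera — Rivera by 10–3.
Each nominee drops at least one matchup (Mbeki loses to Hoang; Hoang loses to Osei; Yilmaz loses to Mbeki; Dube loses to Mbeki; Osei loses to Mbeki; Rivera loses to Mbeki); the cycle Mbeki → Osei → Hoang → Mbeki rules out a Condorcet winner.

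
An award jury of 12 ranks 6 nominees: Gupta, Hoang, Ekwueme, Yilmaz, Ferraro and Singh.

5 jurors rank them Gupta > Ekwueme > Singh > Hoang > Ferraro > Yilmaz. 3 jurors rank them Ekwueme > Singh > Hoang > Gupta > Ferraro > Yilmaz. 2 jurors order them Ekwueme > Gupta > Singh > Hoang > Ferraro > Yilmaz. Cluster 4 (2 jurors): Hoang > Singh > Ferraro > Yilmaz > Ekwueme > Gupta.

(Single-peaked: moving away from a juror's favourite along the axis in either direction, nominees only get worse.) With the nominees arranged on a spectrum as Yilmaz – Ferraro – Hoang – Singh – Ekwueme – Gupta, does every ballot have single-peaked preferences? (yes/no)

yes

Axis positions: Yilmaz=1, Ferraro=2, Hoang=3, Singh=4, Ekwueme=5, Gupta=6.
Cluster 1 (peak Gupta at position 6): ranking walks positions 6-5-4-3-2-1, expanding outward from the peak — single-peaked.
Cluster 2 (peak Ekwueme at position 5): ranking walks positions 5-4-3-6-2-1, expanding outward from the peak — single-peaked.
Cluster 3 (peak Ekwueme at position 5): ranking walks positions 5-6-4-3-2-1, expanding outward from the peak — single-peaked.
Cluster 4 (peak Hoang at position 3): ranking walks positions 3-4-2-1-5-6, expanding outward from the peak — single-peaked.
Every ranking is single-peaked on this axis.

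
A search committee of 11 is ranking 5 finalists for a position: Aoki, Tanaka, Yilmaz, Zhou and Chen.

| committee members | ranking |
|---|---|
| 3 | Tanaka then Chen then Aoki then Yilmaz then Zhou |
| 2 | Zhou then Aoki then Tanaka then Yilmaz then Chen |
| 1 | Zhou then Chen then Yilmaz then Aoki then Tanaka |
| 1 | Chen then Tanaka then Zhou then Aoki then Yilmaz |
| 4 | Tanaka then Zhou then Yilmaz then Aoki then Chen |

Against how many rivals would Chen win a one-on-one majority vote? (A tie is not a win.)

0

Chen against each rival (11 committee members):
Chen vs Aoki: Aoki wins 6–5.
Chen vs Tanaka: 2 to 9, Tanaka.
Chen vs Yilmaz: Yilmaz, 6–5.
Chen vs Zhou: Chen is ranked higher on 3+1 = 4 ballots, Zhou on 7. Zhou wins 7–4.
Chen beats no one; loses to Aoki, Tanaka, Yilmaz, Zhou — 0 pairwise wins.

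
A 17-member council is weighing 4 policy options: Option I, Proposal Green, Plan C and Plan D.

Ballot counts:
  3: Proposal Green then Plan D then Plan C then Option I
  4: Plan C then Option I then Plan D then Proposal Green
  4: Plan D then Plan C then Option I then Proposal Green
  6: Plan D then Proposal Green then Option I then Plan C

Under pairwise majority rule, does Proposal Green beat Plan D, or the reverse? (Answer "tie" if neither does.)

Plan D

Ballots ranking Proposal Green above Plan D: 3.
Ballots ranking Plan D above Proposal Green: 17 − 3 = 14.
Plan D wins the head-to-head 14–3.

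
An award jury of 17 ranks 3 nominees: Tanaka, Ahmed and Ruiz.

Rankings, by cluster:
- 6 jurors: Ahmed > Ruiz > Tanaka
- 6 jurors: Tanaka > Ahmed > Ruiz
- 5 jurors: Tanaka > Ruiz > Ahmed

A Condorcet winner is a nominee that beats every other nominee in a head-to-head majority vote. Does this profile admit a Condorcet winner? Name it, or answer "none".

Tanaka

Check each pair by majority over 17 ballots:
Tanaka vs Ahmed: Tanaka is ranked higher on 6+5 = 11 ballots, Ahmed on 6. Tanaka wins 11–6.
Tanaka vs Ruiz: 6+5 = 11 for Tanaka, 6 for Ruiz — Tanaka by 11–6.
Ahmed vs Ruiz: 12 to 5, Ahmed.
Tanaka defeats every rival head-to-head and is the Condorcet winner.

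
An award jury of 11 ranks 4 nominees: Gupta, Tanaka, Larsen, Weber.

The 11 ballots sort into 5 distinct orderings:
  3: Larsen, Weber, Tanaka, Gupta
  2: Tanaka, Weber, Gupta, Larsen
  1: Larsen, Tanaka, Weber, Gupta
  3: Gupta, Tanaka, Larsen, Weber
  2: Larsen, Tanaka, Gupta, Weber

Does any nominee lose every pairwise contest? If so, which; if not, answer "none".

Head-to-head results (11 jurors):
Gupta–Tanaka: Tanaka 8–3.
Gupta vs Larsen: Larsen wins 6–5.
Gupta vs Weber: 5 to 6, Weber.
Tanaka vs Larsen: 5 to 6, Larsen.
Tanaka vs Weber: Tanaka wins 8–3.
Larsen–Weber: Larsen 9–2.
Gupta is beaten in every head-to-head and is the Condorcet loser.

Gupta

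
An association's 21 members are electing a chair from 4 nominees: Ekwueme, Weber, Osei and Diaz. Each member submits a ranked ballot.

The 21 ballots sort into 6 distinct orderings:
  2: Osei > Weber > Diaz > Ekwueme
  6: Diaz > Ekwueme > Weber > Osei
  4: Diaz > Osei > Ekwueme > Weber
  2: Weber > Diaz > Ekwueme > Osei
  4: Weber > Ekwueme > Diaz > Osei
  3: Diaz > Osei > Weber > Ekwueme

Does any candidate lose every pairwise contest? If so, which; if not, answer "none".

Pairwise majorities:
Ekwueme vs Weber: 6+4 = 10 for Ekwueme, 11 for Weber — Weber by 11–10.
Ekwueme–Osei: Ekwueme 12–9.
Ekwueme vs Diaz: 4 for Ekwueme, 17 for Diaz — Diaz by 17–4.
Weber vs Osei: 12 to 9, Weber.
Weber vs Diaz: Weber is ranked higher on 2+2+4 = 8 ballots, Diaz on 13. Diaz wins 13–8.
Osei vs Diaz: Osei preferred on 2 ballots; Diaz wins 19–2.
Osei is beaten in every head-to-head and is the Condorcet loser.

Osei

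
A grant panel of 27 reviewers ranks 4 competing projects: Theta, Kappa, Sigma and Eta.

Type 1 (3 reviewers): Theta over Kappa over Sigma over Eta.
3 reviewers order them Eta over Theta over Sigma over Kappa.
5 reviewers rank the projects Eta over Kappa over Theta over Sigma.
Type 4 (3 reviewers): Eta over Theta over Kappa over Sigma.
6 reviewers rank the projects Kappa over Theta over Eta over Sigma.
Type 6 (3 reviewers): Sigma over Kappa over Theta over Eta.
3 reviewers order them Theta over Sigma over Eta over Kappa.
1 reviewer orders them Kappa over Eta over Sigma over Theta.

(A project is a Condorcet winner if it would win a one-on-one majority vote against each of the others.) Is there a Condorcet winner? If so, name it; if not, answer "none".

Pairwise majorities:
Theta vs Kappa: Theta is ranked higher on 3+3+3+3 = 12 ballots, Kappa on 15. Kappa wins 15–12.
Theta vs Sigma: Theta is ranked higher on 3+3+5+3+6+3 = 23 ballots, Sigma on 4. Theta wins 23–4.
Theta vs Eta: Theta preferred on 3+6+3+3 = 15 ballots; Theta wins 15–12.
Kappa vs Sigma: Kappa preferred on 3+5+3+6+1 = 18 ballots; Kappa wins 18–9.
Kappa vs Eta: Kappa is ranked higher on 3+6+3+1 = 13 ballots, Eta on 14. Eta wins 14–13.
Sigma vs Eta: Sigma is ranked higher on 3+3+3 = 9 ballots, Eta on 18. Eta wins 18–9.
No project is unbeaten: Theta loses to Kappa; Kappa loses to Eta; Sigma loses to Theta; Eta loses to Theta. In particular Theta beats Eta beats Kappa beats Theta is a majority cycle — no Condorcet winner exists.

none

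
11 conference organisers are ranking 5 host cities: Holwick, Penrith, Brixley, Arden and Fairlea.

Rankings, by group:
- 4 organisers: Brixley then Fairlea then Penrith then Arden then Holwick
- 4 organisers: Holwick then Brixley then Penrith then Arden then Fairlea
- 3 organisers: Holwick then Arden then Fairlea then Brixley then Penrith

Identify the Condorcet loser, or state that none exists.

none

Head-to-head results (11 organisers):
Holwick vs Penrith: 4+3 = 7 for Holwick, 4 for Penrith — Holwick by 7–4.
Holwick vs Brixley: 7 to 4, Holwick.
Holwick vs Arden: Holwick preferred on 4+3 = 7 ballots; Holwick wins 7–4.
Holwick vs Fairlea: 4+3 = 7 for Holwick, 4 for Fairlea — Holwick by 7–4.
Penrith vs Brixley: Penrith preferred on 0 ballots; Brixley wins 11–0.
Penrith vs Arden: Penrith, 8–3.
Penrith vs Fairlea: Penrith preferred on 4 ballots; Fairlea wins 7–4.
Brixley vs Arden: 4+4 = 8 for Brixley, 3 for Arden — Brixley by 8–3.
Brixley vs Fairlea: Brixley preferred on 4+4 = 8 ballots; Brixley wins 8–3.
Arden vs Fairlea: Arden, 7–4.
Each city has at least one pairwise win (Holwick beats Penrith; Penrith beats Arden; Brixley beats Penrith; Arden beats Fairlea; Fairlea beats Penrith) — no Condorcet loser.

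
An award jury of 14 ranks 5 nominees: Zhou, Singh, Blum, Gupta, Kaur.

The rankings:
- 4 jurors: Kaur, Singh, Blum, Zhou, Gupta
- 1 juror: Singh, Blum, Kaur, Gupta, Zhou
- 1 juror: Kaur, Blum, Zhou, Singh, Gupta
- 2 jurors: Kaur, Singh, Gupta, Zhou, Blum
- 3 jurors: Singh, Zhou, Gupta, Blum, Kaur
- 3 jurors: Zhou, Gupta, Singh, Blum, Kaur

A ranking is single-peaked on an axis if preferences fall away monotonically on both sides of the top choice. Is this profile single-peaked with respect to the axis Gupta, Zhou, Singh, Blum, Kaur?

Axis positions: Gupta=1, Zhou=2, Singh=3, Blum=4, Kaur=5.
Type 1: ranking walks positions 5-3-4-2-1; Singh is ranked above Blum even though Blum lies between Singh and the peak Kaur on the axis — preferences dip and rise again. Not single-peaked.
Type 2: ranking walks positions 3-4-5-1-2; Gupta is ranked above Zhou even though Zhou lies between Gupta and the peak Singh on the axis — preferences dip and rise again. Not single-peaked.
Type 3: ranking walks positions 5-4-2-3-1; Zhou is ranked above Singh even though Singh lies between Zhou and the peak Kaur on the axis — preferences dip and rise again. Not single-peaked.
Type 4: ranking walks positions 5-3-1-2-4; Singh is ranked above Blum even though Blum lies between Singh and the peak Kaur on the axis — preferences dip and rise again. Not single-peaked.
Type 5 (peak Singh at position 3): ranking walks positions 3-2-1-4-5, expanding outward from the peak — single-peaked.
Type 6 (peak Zhou at position 2): ranking walks positions 2-1-3-4-5, expanding outward from the peak — single-peaked.
Type 1 violates single-peakedness, so the profile is not single-peaked on this axis.

no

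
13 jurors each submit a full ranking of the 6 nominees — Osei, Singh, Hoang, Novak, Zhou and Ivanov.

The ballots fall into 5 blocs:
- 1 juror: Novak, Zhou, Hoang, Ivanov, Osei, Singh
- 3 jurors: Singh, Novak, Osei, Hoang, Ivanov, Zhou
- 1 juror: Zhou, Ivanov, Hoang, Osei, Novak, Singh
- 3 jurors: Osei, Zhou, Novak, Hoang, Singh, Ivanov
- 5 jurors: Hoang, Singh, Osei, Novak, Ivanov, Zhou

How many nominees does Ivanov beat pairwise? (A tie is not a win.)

Ivanov against each rival (13 jurors):
Ivanov vs Osei: Ivanov is ranked higher on 1+1 = 2 ballots, Osei on 11. Osei wins 11–2.
Ivanov–Singh: Singh 11–2.
Ivanov–Hoang: Hoang 12–1.
Ivanov–Novak: Novak 12–1.
Ivanov–Zhou: Ivanov 8–5.
Ivanov beats Zhou; loses to Osei, Singh, Hoang, Novak — 1 pairwise win.

1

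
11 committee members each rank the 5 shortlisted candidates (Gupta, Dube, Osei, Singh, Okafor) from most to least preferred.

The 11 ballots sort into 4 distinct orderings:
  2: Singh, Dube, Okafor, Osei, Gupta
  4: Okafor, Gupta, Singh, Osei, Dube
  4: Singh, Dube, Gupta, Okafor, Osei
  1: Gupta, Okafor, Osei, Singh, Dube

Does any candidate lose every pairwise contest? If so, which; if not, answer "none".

Osei

Pairwise majorities:
Gupta vs Dube: Gupta is ranked higher on 4+1 = 5 ballots, Dube on 6. Dube wins 6–5.
Gupta–Osei: Gupta 9–2.
Gupta vs Singh: 5 to 6, Singh.
Gupta vs Okafor: 4+1 = 5 for Gupta, 6 for Okafor — Okafor by 6–5.
Dube vs Osei: 6 to 5, Dube.
Dube vs Singh: 0 for Dube, 11 for Singh — Singh by 11–0.
Dube vs Okafor: Dube preferred on 2+4 = 6 ballots; Dube wins 6–5.
Osei vs Singh: Osei is ranked higher on 1 ballot, Singh on 10. Singh wins 10–1.
Osei–Okafor: Okafor 11–0.
Singh vs Okafor: 2+4 = 6 for Singh, 5 for Okafor — Singh by 6–5.
Osei is beaten in every head-to-head and is the Condorcet loser.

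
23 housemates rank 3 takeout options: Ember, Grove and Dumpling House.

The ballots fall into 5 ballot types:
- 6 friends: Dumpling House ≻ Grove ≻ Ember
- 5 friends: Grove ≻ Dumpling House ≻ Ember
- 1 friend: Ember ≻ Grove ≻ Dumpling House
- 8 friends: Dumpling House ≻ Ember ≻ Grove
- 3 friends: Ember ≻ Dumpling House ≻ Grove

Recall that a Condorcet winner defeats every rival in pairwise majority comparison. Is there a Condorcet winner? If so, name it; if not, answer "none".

Dumpling House

Head-to-head results (23 friends):
Ember vs Grove: 1+8+3 = 12 for Ember, 11 for Grove — Ember by 12–11.
Ember vs Dumpling House: 4 to 19, Dumpling House.
Grove vs Dumpling House: Grove is ranked higher on 5+1 = 6 ballots, Dumpling House on 17. Dumpling House wins 17–6.
Dumpling House beats each of Ember, Grove — Dumpling House is the Condorcet winner.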